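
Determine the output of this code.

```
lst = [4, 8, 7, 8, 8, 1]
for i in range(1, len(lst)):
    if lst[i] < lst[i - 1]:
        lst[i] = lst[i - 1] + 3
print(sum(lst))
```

i=1: 8>=4, unchanged → [4, 8, 7, 8, 8, 1]
i=2: 7<8, lst[2] = 8+3 = 11 → [4, 8, 11, 8, 8, 1]
i=3: 8<11, lst[3] = 11+3 = 14 → [4, 8, 11, 14, 8, 1]
i=4: 8<14, lst[4] = 14+3 = 17 → [4, 8, 11, 14, 17, 1]
i=5: 1<17, lst[5] = 17+3 = 20 → [4, 8, 11, 14, 17, 20]
sum = 74

74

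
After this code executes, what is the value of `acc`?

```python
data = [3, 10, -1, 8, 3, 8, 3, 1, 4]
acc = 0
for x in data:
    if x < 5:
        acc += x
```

x=3: <5, acc = 0+3 = 3
x=10: not <5
x=-1: <5, acc = 3+(-1) = 2
x=8: not <5
x=3: <5, acc = 2+3 = 5
x=8: not <5
x=3: <5, acc = 5+3 = 8
x=1: <5, acc = 8+1 = 9
x=4: <5, acc = 9+4 = 13

13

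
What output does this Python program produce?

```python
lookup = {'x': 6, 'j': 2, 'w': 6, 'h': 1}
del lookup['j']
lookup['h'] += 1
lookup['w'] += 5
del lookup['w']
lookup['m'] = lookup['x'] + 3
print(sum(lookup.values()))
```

17

del 'j' → {'x': 6, 'w': 6, 'h': 1}
lookup['h'] = 1+1 = 2 → {'x': 6, 'w': 6, 'h': 2}
lookup['w'] = 6+5 = 11 → {'x': 6, 'w': 11, 'h': 2}
del 'w' → {'x': 6, 'h': 2}
lookup['m'] = lookup['x']+3 = 9 → {'x': 6, 'h': 2, 'm': 9}
sum of values = 17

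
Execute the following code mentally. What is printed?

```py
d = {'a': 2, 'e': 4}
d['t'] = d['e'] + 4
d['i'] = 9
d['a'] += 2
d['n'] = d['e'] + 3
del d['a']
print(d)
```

d['t'] = d['e']+4 = 8 → {'a': 2, 'e': 4, 't': 8}
d['i'] = 9 → {'a': 2, 'e': 4, 't': 8, 'i': 9}
d['a'] = 2+2 = 4 → {'a': 4, 'e': 4, 't': 8, 'i': 9}
d['n'] = d['e']+3 = 7 → {'a': 4, 'e': 4, 't': 8, 'i': 9, 'n': 7}
del 'a' → {'e': 4, 't': 8, 'i': 9, 'n': 7}

{'e': 4, 't': 8, 'i': 9, 'n': 7}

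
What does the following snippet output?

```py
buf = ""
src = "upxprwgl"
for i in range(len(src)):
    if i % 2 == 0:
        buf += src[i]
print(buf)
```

i=0: add 'u' → 'u'
i=1: skip
i=2: add 'x' → 'ux'
i=3: skip
i=4: add 'r' → 'uxr'
i=5: skip
i=6: add 'g' → 'uxrg'
i=7: skip

uxrg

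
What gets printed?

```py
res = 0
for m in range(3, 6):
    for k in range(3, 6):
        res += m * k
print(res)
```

144

m=3,k=3: res = 0+9 = 9
m=3,k=4: res = 9+12 = 21
m=3,k=5: res = 21+15 = 36
m=4,k=3: res = 36+12 = 48
m=4,k=4: res = 48+16 = 64
m=4,k=5: res = 64+20 = 84
m=5,k=3: res = 84+15 = 99
m=5,k=4: res = 99+20 = 119
m=5,k=5: res = 119+25 = 144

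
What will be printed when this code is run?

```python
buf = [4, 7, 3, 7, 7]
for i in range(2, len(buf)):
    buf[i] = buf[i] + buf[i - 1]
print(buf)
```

i=2: buf[2] = 3+7 = 10 → [4, 7, 10, 7, 7]
i=3: buf[3] = 7+10 = 17 → [4, 7, 10, 17, 7]
i=4: buf[4] = 7+17 = 24 → [4, 7, 10, 17, 24]

[4, 7, 10, 17, 24]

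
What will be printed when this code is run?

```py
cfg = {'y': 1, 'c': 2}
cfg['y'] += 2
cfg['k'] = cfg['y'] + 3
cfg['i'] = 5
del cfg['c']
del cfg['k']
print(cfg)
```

{'y': 3, 'i': 5}

cfg['y'] = 1+2 = 3 → {'y': 3, 'c': 2}
cfg['k'] = cfg['y']+3 = 6 → {'y': 3, 'c': 2, 'k': 6}
cfg['i'] = 5 → {'y': 3, 'c': 2, 'k': 6, 'i': 5}
del 'c' → {'y': 3, 'k': 6, 'i': 5}
del 'k' → {'y': 3, 'i': 5}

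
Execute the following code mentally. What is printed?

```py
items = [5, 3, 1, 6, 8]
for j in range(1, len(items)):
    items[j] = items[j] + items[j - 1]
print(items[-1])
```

j=1: items[1] = 3+5 = 8 → [5, 8, 1, 6, 8]
j=2: items[2] = 1+8 = 9 → [5, 8, 9, 6, 8]
j=3: items[3] = 6+9 = 15 → [5, 8, 9, 15, 8]
j=4: items[4] = 8+15 = 23 → [5, 8, 9, 15, 23]

23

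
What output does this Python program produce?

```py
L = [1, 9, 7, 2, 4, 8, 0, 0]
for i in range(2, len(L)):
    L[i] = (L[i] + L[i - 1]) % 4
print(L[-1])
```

i=2: L[2] = (7+9)%4 = 0 → [1, 9, 0, 2, 4, 8, 0, 0]
i=3: L[3] = (2+0)%4 = 2 → [1, 9, 0, 2, 4, 8, 0, 0]
i=4: L[4] = (4+2)%4 = 2 → [1, 9, 0, 2, 2, 8, 0, 0]
i=5: L[5] = (8+2)%4 = 2 → [1, 9, 0, 2, 2, 2, 0, 0]
i=6: L[6] = (0+2)%4 = 2 → [1, 9, 0, 2, 2, 2, 2, 0]
i=7: L[7] = (0+2)%4 = 2 → [1, 9, 0, 2, 2, 2, 2, 2]

2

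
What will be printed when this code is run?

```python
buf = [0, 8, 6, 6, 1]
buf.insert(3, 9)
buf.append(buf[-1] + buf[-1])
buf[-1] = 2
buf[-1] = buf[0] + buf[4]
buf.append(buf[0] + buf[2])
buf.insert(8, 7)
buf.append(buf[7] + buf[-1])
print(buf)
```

insert 9 at 3 → [0, 8, 6, 9, 6, 1]
append buf[-1]+buf[-1] = 1+1 = 2 → [0, 8, 6, 9, 6, 1, 2]
buf[-1] = 2 → [0, 8, 6, 9, 6, 1, 2]
buf[-1] = buf[0]+buf[4] = 0+6 = 6 → [0, 8, 6, 9, 6, 1, 6]
append buf[0]+buf[2] = 0+6 = 6 → [0, 8, 6, 9, 6, 1, 6, 6]
insert 7 at 8 → [0, 8, 6, 9, 6, 1, 6, 6, 7]
append buf[7]+buf[-1] = 6+7 = 13 → [0, 8, 6, 9, 6, 1, 6, 6, 7, 13]

[0, 8, 6, 9, 6, 1, 6, 6, 7, 13]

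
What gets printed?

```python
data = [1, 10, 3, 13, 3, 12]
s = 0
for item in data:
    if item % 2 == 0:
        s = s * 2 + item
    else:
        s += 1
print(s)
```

item=1: not even, s = 0+1 = 1
item=10: even, s = 1*2+10 = 12
item=3: not even, s = 12+1 = 13
item=13: not even, s = 13+1 = 14
item=3: not even, s = 14+1 = 15
item=12: even, s = 15*2+12 = 42

42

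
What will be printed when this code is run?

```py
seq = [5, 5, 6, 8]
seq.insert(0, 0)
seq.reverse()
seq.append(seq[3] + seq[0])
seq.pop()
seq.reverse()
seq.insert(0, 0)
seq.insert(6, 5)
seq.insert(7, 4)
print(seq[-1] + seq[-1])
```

insert 0 at 0 → [0, 5, 5, 6, 8]
reverse → [8, 6, 5, 5, 0]
append seq[3]+seq[0] = 5+8 = 13 → [8, 6, 5, 5, 0, 13]
pop() removes 13 → [8, 6, 5, 5, 0]
reverse → [0, 5, 5, 6, 8]
insert 0 at 0 → [0, 0, 5, 5, 6, 8]
insert 5 at 6 → [0, 0, 5, 5, 6, 8, 5]
insert 4 at 7 → [0, 0, 5, 5, 6, 8, 5, 4]
seq[-1]+seq[-1] = 4+4 = 8

8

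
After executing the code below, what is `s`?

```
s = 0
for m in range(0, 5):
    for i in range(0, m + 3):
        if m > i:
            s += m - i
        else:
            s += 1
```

35

m=0,i=0: not 0>0, s = 0+1 = 1
m=0,i=1: not 0>1, s = 1+1 = 2
m=0,i=2: not 0>2, s = 2+1 = 3
m=1,i=0: 1>0, s = 3+1 = 4
m=1,i=1: not 1>1, s = 4+1 = 5
m=1,i=2: not 1>2, s = 5+1 = 6
m=1,i=3: not 1>3, s = 6+1 = 7
m=2,i=0: 2>0, s = 7+2 = 9
m=2,i=1: 2>1, s = 9+1 = 10
m=2,i=2: not 2>2, s = 10+1 = 11
m=2,i=3: not 2>3, s = 11+1 = 12
m=2,i=4: not 2>4, s = 12+1 = 13
m=3,i=0: 3>0, s = 13+3 = 16
m=3,i=1: 3>1, s = 16+2 = 18
m=3,i=2: 3>2, s = 18+1 = 19
m=3,i=3: not 3>3, s = 19+1 = 20
m=3,i=4: not 3>4, s = 20+1 = 21
m=3,i=5: not 3>5, s = 21+1 = 22
m=4,i=0: 4>0, s = 22+4 = 26
m=4,i=1: 4>1, s = 26+3 = 29
m=4,i=2: 4>2, s = 29+2 = 31
m=4,i=3: 4>3, s = 31+1 = 32
m=4,i=4: not 4>4, s = 32+1 = 33
m=4,i=5: not 4>5, s = 33+1 = 34
m=4,i=6: not 4>6, s = 34+1 = 35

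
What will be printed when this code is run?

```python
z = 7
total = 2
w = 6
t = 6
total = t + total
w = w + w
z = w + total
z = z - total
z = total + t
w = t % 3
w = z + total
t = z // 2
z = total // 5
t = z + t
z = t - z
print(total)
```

8

total = 6+2 = 8
w = 6+6 = 12
z = 12+8 = 20
z = 20-8 = 12
z = 8+6 = 14
w = 6%3 = 0
w = 14+8 = 22
t = 14//2 = 7
z = 8//5 = 1
t = 1+7 = 8
z = 8-1 = 7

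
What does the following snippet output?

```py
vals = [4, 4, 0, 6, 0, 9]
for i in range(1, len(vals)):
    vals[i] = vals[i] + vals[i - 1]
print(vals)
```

i=1: vals[1] = 4+4 = 8 → [4, 8, 0, 6, 0, 9]
i=2: vals[2] = 0+8 = 8 → [4, 8, 8, 6, 0, 9]
i=3: vals[3] = 6+8 = 14 → [4, 8, 8, 14, 0, 9]
i=4: vals[4] = 0+14 = 14 → [4, 8, 8, 14, 14, 9]
i=5: vals[5] = 9+14 = 23 → [4, 8, 8, 14, 14, 23]

[4, 8, 8, 14, 14, 23]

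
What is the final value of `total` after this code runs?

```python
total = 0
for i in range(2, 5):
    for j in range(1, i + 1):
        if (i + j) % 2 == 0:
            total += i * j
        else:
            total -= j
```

33

i=2,j=1: odd sum, total = 0-1 = -1
i=2,j=2: even sum, total = (-1)+4 = 3
i=3,j=1: even sum, total = 3+3 = 6
i=3,j=2: odd sum, total = 6-2 = 4
i=3,j=3: even sum, total = 4+9 = 13
i=4,j=1: odd sum, total = 13-1 = 12
i=4,j=2: even sum, total = 12+8 = 20
i=4,j=3: odd sum, total = 20-3 = 17
i=4,j=4: even sum, total = 17+16 = 33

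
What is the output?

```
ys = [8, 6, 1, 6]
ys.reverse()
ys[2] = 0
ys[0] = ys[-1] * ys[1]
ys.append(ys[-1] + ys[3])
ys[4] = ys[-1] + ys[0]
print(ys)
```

[8, 1, 0, 8, 24]

reverse → [6, 1, 6, 8]
ys[2] = 0 → [6, 1, 0, 8]
ys[0] = ys[-1]*ys[1] = 8*1 = 8 → [8, 1, 0, 8]
append ys[-1]+ys[3] = 8+8 = 16 → [8, 1, 0, 8, 16]
ys[4] = ys[-1]+ys[0] = 16+8 = 24 → [8, 1, 0, 8, 24]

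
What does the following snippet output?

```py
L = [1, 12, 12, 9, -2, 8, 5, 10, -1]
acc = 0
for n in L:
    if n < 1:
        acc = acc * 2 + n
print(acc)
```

-5

n=1: not <1
n=12: not <1
n=12: not <1
n=9: not <1
n=-2: <1, acc = 0*2+(-2) = -2
n=8: not <1
n=5: not <1
n=10: not <1
n=-1: <1, acc = (-2)*2+(-1) = -5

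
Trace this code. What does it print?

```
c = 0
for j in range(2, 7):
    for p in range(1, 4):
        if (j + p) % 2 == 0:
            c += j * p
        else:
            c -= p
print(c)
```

40

j=2,p=1: odd sum, c = 0-1 = -1
j=2,p=2: even sum, c = (-1)+4 = 3
j=2,p=3: odd sum, c = 3-3 = 0
j=3,p=1: even sum, c = 0+3 = 3
j=3,p=2: odd sum, c = 3-2 = 1
j=3,p=3: even sum, c = 1+9 = 10
j=4,p=1: odd sum, c = 10-1 = 9
j=4,p=2: even sum, c = 9+8 = 17
j=4,p=3: odd sum, c = 17-3 = 14
j=5,p=1: even sum, c = 14+5 = 19
j=5,p=2: odd sum, c = 19-2 = 17
j=5,p=3: even sum, c = 17+15 = 32
j=6,p=1: odd sum, c = 32-1 = 31
j=6,p=2: even sum, c = 31+12 = 43
j=6,p=3: odd sum, c = 43-3 = 40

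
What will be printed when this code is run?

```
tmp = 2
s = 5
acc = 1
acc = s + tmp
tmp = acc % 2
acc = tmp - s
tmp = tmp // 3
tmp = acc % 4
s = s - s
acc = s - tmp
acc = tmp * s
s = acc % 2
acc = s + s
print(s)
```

0

acc = 5+2 = 7
tmp = 7%2 = 1
acc = 1-5 = -4
tmp = 1//3 = 0
tmp = (-4)%4 = 0
s = 5-5 = 0
acc = 0-0 = 0
acc = 0*0 = 0
s = 0%2 = 0
acc = 0+0 = 0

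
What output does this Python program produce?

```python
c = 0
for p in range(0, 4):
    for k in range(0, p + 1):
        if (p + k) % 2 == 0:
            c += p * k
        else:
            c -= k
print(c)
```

14

p=0,k=0: even sum, c = 0+0 = 0
p=1,k=0: odd sum, c = 0-0 = 0
p=1,k=1: even sum, c = 0+1 = 1
p=2,k=0: even sum, c = 1+0 = 1
p=2,k=1: odd sum, c = 1-1 = 0
p=2,k=2: even sum, c = 0+4 = 4
p=3,k=0: odd sum, c = 4-0 = 4
p=3,k=1: even sum, c = 4+3 = 7
p=3,k=2: odd sum, c = 7-2 = 5
p=3,k=3: even sum, c = 5+9 = 14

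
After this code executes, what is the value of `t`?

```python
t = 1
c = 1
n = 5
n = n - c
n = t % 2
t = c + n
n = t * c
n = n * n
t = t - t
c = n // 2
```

0

n = 5-1 = 4
n = 1%2 = 1
t = 1+1 = 2
n = 2*1 = 2
n = 2*2 = 4
t = 2-2 = 0
c = 4//2 = 2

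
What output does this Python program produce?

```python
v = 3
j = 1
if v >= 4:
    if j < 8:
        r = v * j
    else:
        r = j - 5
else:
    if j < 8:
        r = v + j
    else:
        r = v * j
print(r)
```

v=3, j=1
v >= 4 is False; j < 8 is True
→ r = v + j = 4

4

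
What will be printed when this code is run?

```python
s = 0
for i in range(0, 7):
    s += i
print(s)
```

i=0: s = 0+0 = 0
i=1: s = 0+1 = 1
i=2: s = 1+2 = 3
i=3: s = 3+3 = 6
i=4: s = 6+4 = 10
i=5: s = 10+5 = 15
i=6: s = 15+6 = 21

21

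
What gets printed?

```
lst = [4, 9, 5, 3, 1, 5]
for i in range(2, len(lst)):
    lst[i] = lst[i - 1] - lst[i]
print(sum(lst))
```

13

i=2: lst[2] = 9-5 = 4 → [4, 9, 4, 3, 1, 5]
i=3: lst[3] = 4-3 = 1 → [4, 9, 4, 1, 1, 5]
i=4: lst[4] = 1-1 = 0 → [4, 9, 4, 1, 0, 5]
i=5: lst[5] = 0-5 = -5 → [4, 9, 4, 1, 0, -5]
sum = 13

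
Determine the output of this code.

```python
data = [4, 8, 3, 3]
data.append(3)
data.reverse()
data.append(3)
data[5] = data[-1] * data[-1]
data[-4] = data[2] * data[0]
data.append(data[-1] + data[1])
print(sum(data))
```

48

append 3 → [4, 8, 3, 3, 3]
reverse → [3, 3, 3, 8, 4]
append 3 → [3, 3, 3, 8, 4, 3]
data[5] = data[-1]*data[-1] = 3*3 = 9 → [3, 3, 3, 8, 4, 9]
data[-4] = data[2]*data[0] = 3*3 = 9 → [3, 3, 9, 8, 4, 9]
append data[-1]+data[1] = 9+3 = 12 → [3, 3, 9, 8, 4, 9, 12]
sum = 48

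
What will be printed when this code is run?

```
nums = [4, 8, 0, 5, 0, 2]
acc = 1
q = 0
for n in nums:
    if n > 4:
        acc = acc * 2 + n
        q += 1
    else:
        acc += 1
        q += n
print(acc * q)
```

264

n=4: not >4, acc = 1+1 = 2; q=4
n=8: >4, acc = 2*2+8 = 12; q=5
n=0: not >4, acc = 12+1 = 13; q=5
n=5: >4, acc = 13*2+5 = 31; q=6
n=0: not >4, acc = 31+1 = 32; q=6
n=2: not >4, acc = 32+1 = 33; q=8
acc*q = 33*8 = 264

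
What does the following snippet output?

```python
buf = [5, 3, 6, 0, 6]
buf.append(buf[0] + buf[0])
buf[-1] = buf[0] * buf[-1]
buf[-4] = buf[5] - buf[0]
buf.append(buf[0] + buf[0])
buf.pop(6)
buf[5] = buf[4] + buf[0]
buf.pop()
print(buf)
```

[5, 3, 45, 0, 6]

append buf[0]+buf[0] = 5+5 = 10 → [5, 3, 6, 0, 6, 10]
buf[-1] = buf[0]*buf[-1] = 5*10 = 50 → [5, 3, 6, 0, 6, 50]
buf[-4] = buf[5]-buf[0] = 50-5 = 45 → [5, 3, 45, 0, 6, 50]
append buf[0]+buf[0] = 5+5 = 10 → [5, 3, 45, 0, 6, 50, 10]
pop(6) removes 10 → [5, 3, 45, 0, 6, 50]
buf[5] = buf[4]+buf[0] = 6+5 = 11 → [5, 3, 45, 0, 6, 11]
pop() removes 11 → [5, 3, 45, 0, 6]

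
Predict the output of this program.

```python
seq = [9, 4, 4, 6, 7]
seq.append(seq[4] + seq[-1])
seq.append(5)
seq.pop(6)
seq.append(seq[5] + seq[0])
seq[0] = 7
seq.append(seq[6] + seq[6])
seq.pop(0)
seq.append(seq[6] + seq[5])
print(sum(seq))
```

append seq[4]+seq[-1] = 7+7 = 14 → [9, 4, 4, 6, 7, 14]
append 5 → [9, 4, 4, 6, 7, 14, 5]
pop(6) removes 5 → [9, 4, 4, 6, 7, 14]
append seq[5]+seq[0] = 14+9 = 23 → [9, 4, 4, 6, 7, 14, 23]
seq[0] = 7 → [7, 4, 4, 6, 7, 14, 23]
append seq[6]+seq[6] = 23+23 = 46 → [7, 4, 4, 6, 7, 14, 23, 46]
pop(0) removes 7 → [4, 4, 6, 7, 14, 23, 46]
append seq[6]+seq[5] = 46+23 = 69 → [4, 4, 6, 7, 14, 23, 46, 69]
sum = 173

173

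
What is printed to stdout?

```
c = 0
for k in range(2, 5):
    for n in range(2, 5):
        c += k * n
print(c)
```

81

k=2,n=2: c = 0+4 = 4
k=2,n=3: c = 4+6 = 10
k=2,n=4: c = 10+8 = 18
k=3,n=2: c = 18+6 = 24
k=3,n=3: c = 24+9 = 33
k=3,n=4: c = 33+12 = 45
k=4,n=2: c = 45+8 = 53
k=4,n=3: c = 53+12 = 65
k=4,n=4: c = 65+16 = 81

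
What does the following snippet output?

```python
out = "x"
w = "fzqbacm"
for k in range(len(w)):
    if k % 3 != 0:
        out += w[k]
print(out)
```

xzqac

k=0: skip
k=1: add 'z' → 'xz'
k=2: add 'q' → 'xzq'
k=3: skip
k=4: add 'a' → 'xzqa'
k=5: add 'c' → 'xzqac'
k=6: skip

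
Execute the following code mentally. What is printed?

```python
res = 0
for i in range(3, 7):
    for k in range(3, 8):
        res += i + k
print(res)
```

i=3,k=3: res = 0+6 = 6
i=3,k=4: res = 6+7 = 13
i=3,k=5: res = 13+8 = 21
i=3,k=6: res = 21+9 = 30
i=3,k=7: res = 30+10 = 40
i=4,k=3: res = 40+7 = 47
i=4,k=4: res = 47+8 = 55
i=4,k=5: res = 55+9 = 64
i=4,k=6: res = 64+10 = 74
i=4,k=7: res = 74+11 = 85
i=5,k=3: res = 85+8 = 93
i=5,k=4: res = 93+9 = 102
i=5,k=5: res = 102+10 = 112
i=5,k=6: res = 112+11 = 123
i=5,k=7: res = 123+12 = 135
i=6,k=3: res = 135+9 = 144
i=6,k=4: res = 144+10 = 154
i=6,k=5: res = 154+11 = 165
i=6,k=6: res = 165+12 = 177
i=6,k=7: res = 177+13 = 190

190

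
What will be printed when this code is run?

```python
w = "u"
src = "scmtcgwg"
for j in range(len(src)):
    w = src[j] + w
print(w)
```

gwgctmcsu

j=0: prepend 's' → 'su'
j=1: prepend 'c' → 'csu'
j=2: prepend 'm' → 'mcsu'
j=3: prepend 't' → 'tmcsu'
j=4: prepend 'c' → 'ctmcsu'
j=5: prepend 'g' → 'gctmcsu'
j=6: prepend 'w' → 'wgctmcsu'
j=7: prepend 'g' → 'gwgctmcsu'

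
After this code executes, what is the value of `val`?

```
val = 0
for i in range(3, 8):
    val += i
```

25

i=3: val = 0+3 = 3
i=4: val = 3+4 = 7
i=5: val = 7+5 = 12
i=6: val = 12+6 = 18
i=7: val = 18+7 = 25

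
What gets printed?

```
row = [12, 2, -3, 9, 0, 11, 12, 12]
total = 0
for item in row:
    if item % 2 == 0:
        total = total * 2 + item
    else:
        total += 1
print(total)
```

264

item=12: even, total = 0*2+12 = 12
item=2: even, total = 12*2+2 = 26
item=-3: not even, total = 26+1 = 27
item=9: not even, total = 27+1 = 28
item=0: even, total = 28*2+0 = 56
item=11: not even, total = 56+1 = 57
item=12: even, total = 57*2+12 = 126
item=12: even, total = 126*2+12 = 264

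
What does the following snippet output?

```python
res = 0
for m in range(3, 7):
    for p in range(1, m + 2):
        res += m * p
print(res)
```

363

m=3,p=1: res = 0+3 = 3
m=3,p=2: res = 3+6 = 9
m=3,p=3: res = 9+9 = 18
m=3,p=4: res = 18+12 = 30
m=4,p=1: res = 30+4 = 34
m=4,p=2: res = 34+8 = 42
m=4,p=3: res = 42+12 = 54
m=4,p=4: res = 54+16 = 70
m=4,p=5: res = 70+20 = 90
m=5,p=1: res = 90+5 = 95
m=5,p=2: res = 95+10 = 105
m=5,p=3: res = 105+15 = 120
m=5,p=4: res = 120+20 = 140
m=5,p=5: res = 140+25 = 165
m=5,p=6: res = 165+30 = 195
m=6,p=1: res = 195+6 = 201
m=6,p=2: res = 201+12 = 213
m=6,p=3: res = 213+18 = 231
m=6,p=4: res = 231+24 = 255
m=6,p=5: res = 255+30 = 285
m=6,p=6: res = 285+36 = 321
m=6,p=7: res = 321+42 = 363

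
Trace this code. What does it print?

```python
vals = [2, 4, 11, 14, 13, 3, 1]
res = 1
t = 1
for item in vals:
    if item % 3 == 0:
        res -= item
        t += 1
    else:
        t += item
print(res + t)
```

45

item=2: not %3==0; t=3
item=4: not %3==0; t=7
item=11: not %3==0; t=18
item=14: not %3==0; t=32
item=13: not %3==0; t=45
item=3: %3==0, res = 1-3 = -2; t=46
item=1: not %3==0; t=47
res+t = (-2)+47 = 45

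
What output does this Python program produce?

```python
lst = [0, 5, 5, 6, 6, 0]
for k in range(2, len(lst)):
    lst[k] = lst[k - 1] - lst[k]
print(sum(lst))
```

-25

k=2: lst[2] = 5-5 = 0 → [0, 5, 0, 6, 6, 0]
k=3: lst[3] = 0-6 = -6 → [0, 5, 0, -6, 6, 0]
k=4: lst[4] = (-6)-6 = -12 → [0, 5, 0, -6, -12, 0]
k=5: lst[5] = (-12)-0 = -12 → [0, 5, 0, -6, -12, -12]
sum = -25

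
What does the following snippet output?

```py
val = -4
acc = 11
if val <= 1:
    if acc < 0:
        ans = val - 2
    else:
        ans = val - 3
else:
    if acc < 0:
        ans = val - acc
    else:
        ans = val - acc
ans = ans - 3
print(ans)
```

val=-4, acc=11
val <= 1 is True; acc < 0 is False
→ ans = val - 3 = -7
ans = (-7)-3 = -10

-10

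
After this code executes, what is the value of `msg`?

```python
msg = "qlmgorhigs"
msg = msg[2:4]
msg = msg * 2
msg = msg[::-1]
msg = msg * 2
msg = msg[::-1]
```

'mgmgmgmg'

slice [2:4] → 'mg'
repeat ×2 → 'mgmg'
reverse → 'gmgm'
repeat ×2 → 'gmgmgmgm'
reverse → 'mgmgmgmg'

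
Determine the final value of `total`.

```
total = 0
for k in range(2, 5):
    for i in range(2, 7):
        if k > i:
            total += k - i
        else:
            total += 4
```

52

k=2,i=2: not 2>2, total = 0+4 = 4
k=2,i=3: not 2>3, total = 4+4 = 8
k=2,i=4: not 2>4, total = 8+4 = 12
k=2,i=5: not 2>5, total = 12+4 = 16
k=2,i=6: not 2>6, total = 16+4 = 20
k=3,i=2: 3>2, total = 20+1 = 21
k=3,i=3: not 3>3, total = 21+4 = 25
k=3,i=4: not 3>4, total = 25+4 = 29
k=3,i=5: not 3>5, total = 29+4 = 33
k=3,i=6: not 3>6, total = 33+4 = 37
k=4,i=2: 4>2, total = 37+2 = 39
k=4,i=3: 4>3, total = 39+1 = 40
k=4,i=4: not 4>4, total = 40+4 = 44
k=4,i=5: not 4>5, total = 44+4 = 48
k=4,i=6: not 4>6, total = 48+4 = 52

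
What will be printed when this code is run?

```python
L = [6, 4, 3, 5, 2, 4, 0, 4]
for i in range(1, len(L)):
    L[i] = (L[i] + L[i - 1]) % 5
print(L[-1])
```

i=1: L[1] = (4+6)%5 = 0 → [6, 0, 3, 5, 2, 4, 0, 4]
i=2: L[2] = (3+0)%5 = 3 → [6, 0, 3, 5, 2, 4, 0, 4]
i=3: L[3] = (5+3)%5 = 3 → [6, 0, 3, 3, 2, 4, 0, 4]
i=4: L[4] = (2+3)%5 = 0 → [6, 0, 3, 3, 0, 4, 0, 4]
i=5: L[5] = (4+0)%5 = 4 → [6, 0, 3, 3, 0, 4, 0, 4]
i=6: L[6] = (0+4)%5 = 4 → [6, 0, 3, 3, 0, 4, 4, 4]
i=7: L[7] = (4+4)%5 = 3 → [6, 0, 3, 3, 0, 4, 4, 3]

3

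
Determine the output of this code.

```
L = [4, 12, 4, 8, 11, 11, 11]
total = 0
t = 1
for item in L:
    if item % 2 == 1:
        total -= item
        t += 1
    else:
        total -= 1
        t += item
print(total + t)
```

-5

item=4: not odd, total = 0-1 = -1; t=5
item=12: not odd, total = (-1)-1 = -2; t=17
item=4: not odd, total = (-2)-1 = -3; t=21
item=8: not odd, total = (-3)-1 = -4; t=29
item=11: odd, total = (-4)-11 = -15; t=30
item=11: odd, total = (-15)-11 = -26; t=31
item=11: odd, total = (-26)-11 = -37; t=32
total+t = (-37)+32 = -5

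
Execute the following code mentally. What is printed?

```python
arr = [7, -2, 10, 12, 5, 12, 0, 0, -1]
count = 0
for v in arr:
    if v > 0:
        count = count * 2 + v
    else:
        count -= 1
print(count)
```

v=7: >0, count = 0*2+7 = 7
v=-2: not >0, count = 7-1 = 6
v=10: >0, count = 6*2+10 = 22
v=12: >0, count = 22*2+12 = 56
v=5: >0, count = 56*2+5 = 117
v=12: >0, count = 117*2+12 = 246
v=0: not >0, count = 246-1 = 245
v=0: not >0, count = 245-1 = 244
v=-1: not >0, count = 244-1 = 243

243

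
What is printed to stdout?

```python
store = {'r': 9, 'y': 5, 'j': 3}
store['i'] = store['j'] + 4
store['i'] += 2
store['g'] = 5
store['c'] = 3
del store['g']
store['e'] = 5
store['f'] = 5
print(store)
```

store['i'] = store['j']+4 = 7 → {'r': 9, 'y': 5, 'j': 3, 'i': 7}
store['i'] = 7+2 = 9 → {'r': 9, 'y': 5, 'j': 3, 'i': 9}
store['g'] = 5 → {'r': 9, 'y': 5, 'j': 3, 'i': 9, 'g': 5}
store['c'] = 3 → {'r': 9, 'y': 5, 'j': 3, 'i': 9, 'g': 5, 'c': 3}
del 'g' → {'r': 9, 'y': 5, 'j': 3, 'i': 9, 'c': 3}
store['e'] = 5 → {'r': 9, 'y': 5, 'j': 3, 'i': 9, 'c': 3, 'e': 5}
store['f'] = 5 → {'r': 9, 'y': 5, 'j': 3, 'i': 9, 'c': 3, 'e': 5, 'f': 5}

{'r': 9, 'y': 5, 'j': 3, 'i': 9, 'c': 3, 'e': 5, 'f': 5}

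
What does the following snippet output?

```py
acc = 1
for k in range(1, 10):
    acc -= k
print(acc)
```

k=1: acc = 1-1 = 0
k=2: acc = 0-2 = -2
k=3: acc = (-2)-3 = -5
k=4: acc = (-5)-4 = -9
k=5: acc = (-9)-5 = -14
k=6: acc = (-14)-6 = -20
k=7: acc = (-20)-7 = -27
k=8: acc = (-27)-8 = -35
k=9: acc = (-35)-9 = -44

-44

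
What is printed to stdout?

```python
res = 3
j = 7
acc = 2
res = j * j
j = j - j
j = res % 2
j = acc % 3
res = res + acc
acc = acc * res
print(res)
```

res = 7*7 = 49
j = 7-7 = 0
j = 49%2 = 1
j = 2%3 = 2
res = 49+2 = 51
acc = 2*51 = 102

51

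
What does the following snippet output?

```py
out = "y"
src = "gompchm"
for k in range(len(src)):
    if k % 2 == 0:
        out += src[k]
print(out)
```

k=0: add 'g' → 'yg'
k=1: skip
k=2: add 'm' → 'ygm'
k=3: skip
k=4: add 'c' → 'ygmc'
k=5: skip
k=6: add 'm' → 'ygmcm'

ygmcm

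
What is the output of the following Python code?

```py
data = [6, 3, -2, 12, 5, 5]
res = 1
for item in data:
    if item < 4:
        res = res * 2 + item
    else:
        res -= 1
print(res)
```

item=6: not <4, res = 1-1 = 0
item=3: <4, res = 0*2+3 = 3
item=-2: <4, res = 3*2+(-2) = 4
item=12: not <4, res = 4-1 = 3
item=5: not <4, res = 3-1 = 2
item=5: not <4, res = 2-1 = 1

1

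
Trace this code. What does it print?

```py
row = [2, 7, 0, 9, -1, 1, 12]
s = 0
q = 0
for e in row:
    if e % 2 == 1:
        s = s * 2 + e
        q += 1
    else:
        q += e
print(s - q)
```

e=2: not odd; q=2
e=7: odd, s = 0*2+7 = 7; q=3
e=0: not odd; q=3
e=9: odd, s = 7*2+9 = 23; q=4
e=-1: odd, s = 23*2+(-1) = 45; q=5
e=1: odd, s = 45*2+1 = 91; q=6
e=12: not odd; q=18
s-q = 91-18 = 73

73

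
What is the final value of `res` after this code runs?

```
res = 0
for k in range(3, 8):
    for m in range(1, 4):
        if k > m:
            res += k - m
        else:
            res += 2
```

47

k=3,m=1: 3>1, res = 0+2 = 2
k=3,m=2: 3>2, res = 2+1 = 3
k=3,m=3: not 3>3, res = 3+2 = 5
k=4,m=1: 4>1, res = 5+3 = 8
k=4,m=2: 4>2, res = 8+2 = 10
k=4,m=3: 4>3, res = 10+1 = 11
k=5,m=1: 5>1, res = 11+4 = 15
k=5,m=2: 5>2, res = 15+3 = 18
k=5,m=3: 5>3, res = 18+2 = 20
k=6,m=1: 6>1, res = 20+5 = 25
k=6,m=2: 6>2, res = 25+4 = 29
k=6,m=3: 6>3, res = 29+3 = 32
k=7,m=1: 7>1, res = 32+6 = 38
k=7,m=2: 7>2, res = 38+5 = 43
k=7,m=3: 7>3, res = 43+4 = 47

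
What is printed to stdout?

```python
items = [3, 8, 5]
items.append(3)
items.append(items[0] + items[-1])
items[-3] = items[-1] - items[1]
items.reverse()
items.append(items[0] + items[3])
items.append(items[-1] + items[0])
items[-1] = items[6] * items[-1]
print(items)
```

[6, 3, -2, 8, 3, 14, 400]

append 3 → [3, 8, 5, 3]
append items[0]+items[-1] = 3+3 = 6 → [3, 8, 5, 3, 6]
items[-3] = items[-1]-items[1] = 6-8 = -2 → [3, 8, -2, 3, 6]
reverse → [6, 3, -2, 8, 3]
append items[0]+items[3] = 6+8 = 14 → [6, 3, -2, 8, 3, 14]
append items[-1]+items[0] = 14+6 = 20 → [6, 3, -2, 8, 3, 14, 20]
items[-1] = items[6]*items[-1] = 20*20 = 400 → [6, 3, -2, 8, 3, 14, 400]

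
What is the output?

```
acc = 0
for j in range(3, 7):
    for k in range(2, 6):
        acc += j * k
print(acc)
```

252

j=3,k=2: acc = 0+6 = 6
j=3,k=3: acc = 6+9 = 15
j=3,k=4: acc = 15+12 = 27
j=3,k=5: acc = 27+15 = 42
j=4,k=2: acc = 42+8 = 50
j=4,k=3: acc = 50+12 = 62
j=4,k=4: acc = 62+16 = 78
j=4,k=5: acc = 78+20 = 98
j=5,k=2: acc = 98+10 = 108
j=5,k=3: acc = 108+15 = 123
j=5,k=4: acc = 123+20 = 143
j=5,k=5: acc = 143+25 = 168
j=6,k=2: acc = 168+12 = 180
j=6,k=3: acc = 180+18 = 198
j=6,k=4: acc = 198+24 = 222
j=6,k=5: acc = 222+30 = 252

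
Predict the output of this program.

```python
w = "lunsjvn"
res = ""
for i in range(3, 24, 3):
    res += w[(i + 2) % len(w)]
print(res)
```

i=3: add w[5]='v' → 'v'
i=6: add w[1]='u' → 'vu'
i=9: add w[4]='j' → 'vuj'
i=12: add w[0]='l' → 'vujl'
i=15: add w[3]='s' → 'vujls'
i=18: add w[6]='n' → 'vujlsn'
i=21: add w[2]='n' → 'vujlsnn'

vujlsnn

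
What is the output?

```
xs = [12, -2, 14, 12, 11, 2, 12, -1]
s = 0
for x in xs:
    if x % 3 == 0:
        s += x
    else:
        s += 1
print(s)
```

x=12: %3==0, s = 0+12 = 12
x=-2: not %3==0, s = 12+1 = 13
x=14: not %3==0, s = 13+1 = 14
x=12: %3==0, s = 14+12 = 26
x=11: not %3==0, s = 26+1 = 27
x=2: not %3==0, s = 27+1 = 28
x=12: %3==0, s = 28+12 = 40
x=-1: not %3==0, s = 40+1 = 41

41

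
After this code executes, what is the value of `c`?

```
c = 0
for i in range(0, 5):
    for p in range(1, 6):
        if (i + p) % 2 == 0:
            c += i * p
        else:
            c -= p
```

i=0,p=1: odd sum, c = 0-1 = -1
i=0,p=2: even sum, c = (-1)+0 = -1
i=0,p=3: odd sum, c = (-1)-3 = -4
i=0,p=4: even sum, c = (-4)+0 = -4
i=0,p=5: odd sum, c = (-4)-5 = -9
i=1,p=1: even sum, c = (-9)+1 = -8
i=1,p=2: odd sum, c = (-8)-2 = -10
i=1,p=3: even sum, c = (-10)+3 = -7
i=1,p=4: odd sum, c = (-7)-4 = -11
i=1,p=5: even sum, c = (-11)+5 = -6
i=2,p=1: odd sum, c = (-6)-1 = -7
i=2,p=2: even sum, c = (-7)+4 = -3
i=2,p=3: odd sum, c = (-3)-3 = -6
i=2,p=4: even sum, c = (-6)+8 = 2
i=2,p=5: odd sum, c = 2-5 = -3
i=3,p=1: even sum, c = (-3)+3 = 0
i=3,p=2: odd sum, c = 0-2 = -2
i=3,p=3: even sum, c = (-2)+9 = 7
i=3,p=4: odd sum, c = 7-4 = 3
i=3,p=5: even sum, c = 3+15 = 18
i=4,p=1: odd sum, c = 18-1 = 17
i=4,p=2: even sum, c = 17+8 = 25
i=4,p=3: odd sum, c = 25-3 = 22
i=4,p=4: even sum, c = 22+16 = 38
i=4,p=5: odd sum, c = 38-5 = 33

33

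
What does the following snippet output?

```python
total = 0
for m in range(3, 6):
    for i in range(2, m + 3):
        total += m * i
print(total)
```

257

m=3,i=2: total = 0+6 = 6
m=3,i=3: total = 6+9 = 15
m=3,i=4: total = 15+12 = 27
m=3,i=5: total = 27+15 = 42
m=4,i=2: total = 42+8 = 50
m=4,i=3: total = 50+12 = 62
m=4,i=4: total = 62+16 = 78
m=4,i=5: total = 78+20 = 98
m=4,i=6: total = 98+24 = 122
m=5,i=2: total = 122+10 = 132
m=5,i=3: total = 132+15 = 147
m=5,i=4: total = 147+20 = 167
m=5,i=5: total = 167+25 = 192
m=5,i=6: total = 192+30 = 222
m=5,i=7: total = 222+35 = 257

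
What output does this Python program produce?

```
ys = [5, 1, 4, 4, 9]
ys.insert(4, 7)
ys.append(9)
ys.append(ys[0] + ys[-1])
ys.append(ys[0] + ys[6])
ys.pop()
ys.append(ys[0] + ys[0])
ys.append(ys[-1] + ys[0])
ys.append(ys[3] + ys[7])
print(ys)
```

[5, 1, 4, 4, 7, 9, 9, 14, 10, 15, 18]

insert 7 at 4 → [5, 1, 4, 4, 7, 9]
append 9 → [5, 1, 4, 4, 7, 9, 9]
append ys[0]+ys[-1] = 5+9 = 14 → [5, 1, 4, 4, 7, 9, 9, 14]
append ys[0]+ys[6] = 5+9 = 14 → [5, 1, 4, 4, 7, 9, 9, 14, 14]
pop() removes 14 → [5, 1, 4, 4, 7, 9, 9, 14]
append ys[0]+ys[0] = 5+5 = 10 → [5, 1, 4, 4, 7, 9, 9, 14, 10]
append ys[-1]+ys[0] = 10+5 = 15 → [5, 1, 4, 4, 7, 9, 9, 14, 10, 15]
append ys[3]+ys[7] = 4+14 = 18 → [5, 1, 4, 4, 7, 9, 9, 14, 10, 15, 18]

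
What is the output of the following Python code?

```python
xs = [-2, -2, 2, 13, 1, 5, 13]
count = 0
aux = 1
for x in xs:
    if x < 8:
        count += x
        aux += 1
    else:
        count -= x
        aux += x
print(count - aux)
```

-54

x=-2: <8, count = 0+(-2) = -2; aux=2
x=-2: <8, count = (-2)+(-2) = -4; aux=3
x=2: <8, count = (-4)+2 = -2; aux=4
x=13: not <8, count = (-2)-13 = -15; aux=17
x=1: <8, count = (-15)+1 = -14; aux=18
x=5: <8, count = (-14)+5 = -9; aux=19
x=13: not <8, count = (-9)-13 = -22; aux=32
count-aux = (-22)-32 = -54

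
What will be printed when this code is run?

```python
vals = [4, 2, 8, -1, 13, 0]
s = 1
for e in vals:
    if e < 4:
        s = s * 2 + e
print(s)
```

e=4: not <4
e=2: <4, s = 1*2+2 = 4
e=8: not <4
e=-1: <4, s = 4*2+(-1) = 7
e=13: not <4
e=0: <4, s = 7*2+0 = 14

14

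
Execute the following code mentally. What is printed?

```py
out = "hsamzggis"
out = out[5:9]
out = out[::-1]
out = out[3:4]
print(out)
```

slice [5:9] → 'ggis'
reverse → 'sigg'
slice [3:4] → 'g'

g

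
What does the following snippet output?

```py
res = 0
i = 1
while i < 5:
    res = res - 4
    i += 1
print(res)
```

i=1: res = 0-4 = -4
i=2: res = (-4)-4 = -8
i=3: res = (-8)-4 = -12
i=4: res = (-12)-4 = -16

-16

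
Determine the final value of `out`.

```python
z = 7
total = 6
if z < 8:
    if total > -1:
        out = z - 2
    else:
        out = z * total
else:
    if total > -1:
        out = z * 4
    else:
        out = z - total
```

z=7, total=6
z < 8 is True; total > -1 is True
→ out = z - 2 = 5

5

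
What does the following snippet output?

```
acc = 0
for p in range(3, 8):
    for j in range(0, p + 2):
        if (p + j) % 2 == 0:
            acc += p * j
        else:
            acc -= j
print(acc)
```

202

p=3,j=0: odd sum, acc = 0-0 = 0
p=3,j=1: even sum, acc = 0+3 = 3
p=3,j=2: odd sum, acc = 3-2 = 1
p=3,j=3: even sum, acc = 1+9 = 10
p=3,j=4: odd sum, acc = 10-4 = 6
p=4,j=0: even sum, acc = 6+0 = 6
p=4,j=1: odd sum, acc = 6-1 = 5
p=4,j=2: even sum, acc = 5+8 = 13
p=4,j=3: odd sum, acc = 13-3 = 10
p=4,j=4: even sum, acc = 10+16 = 26
p=4,j=5: odd sum, acc = 26-5 = 21
p=5,j=0: odd sum, acc = 21-0 = 21
p=5,j=1: even sum, acc = 21+5 = 26
p=5,j=2: odd sum, acc = 26-2 = 24
p=5,j=3: even sum, acc = 24+15 = 39
p=5,j=4: odd sum, acc = 39-4 = 35
p=5,j=5: even sum, acc = 35+25 = 60
p=5,j=6: odd sum, acc = 60-6 = 54
p=6,j=0: even sum, acc = 54+0 = 54
p=6,j=1: odd sum, acc = 54-1 = 53
p=6,j=2: even sum, acc = 53+12 = 65
p=6,j=3: odd sum, acc = 65-3 = 62
p=6,j=4: even sum, acc = 62+24 = 86
p=6,j=5: odd sum, acc = 86-5 = 81
p=6,j=6: even sum, acc = 81+36 = 117
p=6,j=7: odd sum, acc = 117-7 = 110
p=7,j=0: odd sum, acc = 110-0 = 110
p=7,j=1: even sum, acc = 110+7 = 117
p=7,j=2: odd sum, acc = 117-2 = 115
p=7,j=3: even sum, acc = 115+21 = 136
p=7,j=4: odd sum, acc = 136-4 = 132
p=7,j=5: even sum, acc = 132+35 = 167
p=7,j=6: odd sum, acc = 167-6 = 161
p=7,j=7: even sum, acc = 161+49 = 210
p=7,j=8: odd sum, acc = 210-8 = 202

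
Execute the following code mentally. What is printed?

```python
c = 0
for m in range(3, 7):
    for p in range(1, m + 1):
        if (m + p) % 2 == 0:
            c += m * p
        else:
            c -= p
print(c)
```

132

m=3,p=1: even sum, c = 0+3 = 3
m=3,p=2: odd sum, c = 3-2 = 1
m=3,p=3: even sum, c = 1+9 = 10
m=4,p=1: odd sum, c = 10-1 = 9
m=4,p=2: even sum, c = 9+8 = 17
m=4,p=3: odd sum, c = 17-3 = 14
m=4,p=4: even sum, c = 14+16 = 30
m=5,p=1: even sum, c = 30+5 = 35
m=5,p=2: odd sum, c = 35-2 = 33
m=5,p=3: even sum, c = 33+15 = 48
m=5,p=4: odd sum, c = 48-4 = 44
m=5,p=5: even sum, c = 44+25 = 69
m=6,p=1: odd sum, c = 69-1 = 68
m=6,p=2: even sum, c = 68+12 = 80
m=6,p=3: odd sum, c = 80-3 = 77
m=6,p=4: even sum, c = 77+24 = 101
m=6,p=5: odd sum, c = 101-5 = 96
m=6,p=6: even sum, c = 96+36 = 132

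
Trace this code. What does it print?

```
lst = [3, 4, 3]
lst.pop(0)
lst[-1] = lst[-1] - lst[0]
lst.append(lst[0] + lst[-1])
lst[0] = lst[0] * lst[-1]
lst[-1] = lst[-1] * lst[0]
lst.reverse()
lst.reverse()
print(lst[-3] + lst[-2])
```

11

pop(0) removes 3 → [4, 3]
lst[-1] = lst[-1]-lst[0] = 3-4 = -1 → [4, -1]
append lst[0]+lst[-1] = 4+(-1) = 3 → [4, -1, 3]
lst[0] = lst[0]*lst[-1] = 4*3 = 12 → [12, -1, 3]
lst[-1] = lst[-1]*lst[0] = 3*12 = 36 → [12, -1, 36]
reverse → [36, -1, 12]
reverse → [12, -1, 36]
lst[-3]+lst[-2] = 12+(-1) = 11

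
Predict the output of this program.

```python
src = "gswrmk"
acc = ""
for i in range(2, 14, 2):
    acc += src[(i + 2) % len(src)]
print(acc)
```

mgwmgw

i=2: add src[4]='m' → 'm'
i=4: add src[0]='g' → 'mg'
i=6: add src[2]='w' → 'mgw'
i=8: add src[4]='m' → 'mgwm'
i=10: add src[0]='g' → 'mgwmg'
i=12: add src[2]='w' → 'mgwmgw'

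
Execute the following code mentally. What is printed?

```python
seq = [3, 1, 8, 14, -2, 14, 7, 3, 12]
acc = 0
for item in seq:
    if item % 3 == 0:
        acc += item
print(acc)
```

18

item=3: %3==0, acc = 0+3 = 3
item=1: not %3==0
item=8: not %3==0
item=14: not %3==0
item=-2: not %3==0
item=14: not %3==0
item=7: not %3==0
item=3: %3==0, acc = 3+3 = 6
item=12: %3==0, acc = 6+12 = 18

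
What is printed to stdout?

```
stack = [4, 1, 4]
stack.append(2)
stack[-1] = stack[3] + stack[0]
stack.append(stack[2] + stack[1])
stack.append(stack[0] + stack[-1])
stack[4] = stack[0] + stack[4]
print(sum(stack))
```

append 2 → [4, 1, 4, 2]
stack[-1] = stack[3]+stack[0] = 2+4 = 6 → [4, 1, 4, 6]
append stack[2]+stack[1] = 4+1 = 5 → [4, 1, 4, 6, 5]
append stack[0]+stack[-1] = 4+5 = 9 → [4, 1, 4, 6, 5, 9]
stack[4] = stack[0]+stack[4] = 4+5 = 9 → [4, 1, 4, 6, 9, 9]
sum = 33

33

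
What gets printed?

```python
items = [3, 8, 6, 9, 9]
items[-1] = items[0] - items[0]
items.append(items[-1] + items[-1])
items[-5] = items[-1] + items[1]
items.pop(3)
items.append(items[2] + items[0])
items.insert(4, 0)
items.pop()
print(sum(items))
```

17

items[-1] = items[0]-items[0] = 3-3 = 0 → [3, 8, 6, 9, 0]
append items[-1]+items[-1] = 0+0 = 0 → [3, 8, 6, 9, 0, 0]
items[-5] = items[-1]+items[1] = 0+8 = 8 → [3, 8, 6, 9, 0, 0]
pop(3) removes 9 → [3, 8, 6, 0, 0]
append items[2]+items[0] = 6+3 = 9 → [3, 8, 6, 0, 0, 9]
insert 0 at 4 → [3, 8, 6, 0, 0, 0, 9]
pop() removes 9 → [3, 8, 6, 0, 0, 0]
sum = 17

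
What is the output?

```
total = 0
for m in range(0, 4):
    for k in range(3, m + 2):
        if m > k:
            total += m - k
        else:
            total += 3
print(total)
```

9

m=2,k=3: not 2>3, total = 0+3 = 3
m=3,k=3: not 3>3, total = 3+3 = 6
m=3,k=4: not 3>4, total = 6+3 = 9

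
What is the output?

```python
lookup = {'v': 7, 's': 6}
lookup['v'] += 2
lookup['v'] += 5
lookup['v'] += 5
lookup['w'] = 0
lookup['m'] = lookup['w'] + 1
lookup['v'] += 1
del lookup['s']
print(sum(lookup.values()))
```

21

lookup['v'] = 7+2 = 9 → {'v': 9, 's': 6}
lookup['v'] = 9+5 = 14 → {'v': 14, 's': 6}
lookup['v'] = 14+5 = 19 → {'v': 19, 's': 6}
lookup['w'] = 0 → {'v': 19, 's': 6, 'w': 0}
lookup['m'] = lookup['w']+1 = 1 → {'v': 19, 's': 6, 'w': 0, 'm': 1}
lookup['v'] = 19+1 = 20 → {'v': 20, 's': 6, 'w': 0, 'm': 1}
del 's' → {'v': 20, 'w': 0, 'm': 1}
sum of values = 21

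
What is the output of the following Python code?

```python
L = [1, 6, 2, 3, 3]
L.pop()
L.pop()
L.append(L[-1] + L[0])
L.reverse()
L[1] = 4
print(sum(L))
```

pop() removes 3 → [1, 6, 2, 3]
pop() removes 3 → [1, 6, 2]
append L[-1]+L[0] = 2+1 = 3 → [1, 6, 2, 3]
reverse → [3, 2, 6, 1]
L[1] = 4 → [3, 4, 6, 1]
sum = 14

14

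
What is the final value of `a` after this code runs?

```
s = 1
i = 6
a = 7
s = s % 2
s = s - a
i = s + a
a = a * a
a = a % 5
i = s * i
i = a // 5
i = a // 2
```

s = 1%2 = 1
s = 1-7 = -6
i = (-6)+7 = 1
a = 7*7 = 49
a = 49%5 = 4
i = (-6)*1 = -6
i = 4//5 = 0
i = 4//2 = 2

4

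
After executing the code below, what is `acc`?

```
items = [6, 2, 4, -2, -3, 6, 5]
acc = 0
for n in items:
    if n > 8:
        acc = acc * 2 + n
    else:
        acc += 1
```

n=6: not >8, acc = 0+1 = 1
n=2: not >8, acc = 1+1 = 2
n=4: not >8, acc = 2+1 = 3
n=-2: not >8, acc = 3+1 = 4
n=-3: not >8, acc = 4+1 = 5
n=6: not >8, acc = 5+1 = 6
n=5: not >8, acc = 6+1 = 7

7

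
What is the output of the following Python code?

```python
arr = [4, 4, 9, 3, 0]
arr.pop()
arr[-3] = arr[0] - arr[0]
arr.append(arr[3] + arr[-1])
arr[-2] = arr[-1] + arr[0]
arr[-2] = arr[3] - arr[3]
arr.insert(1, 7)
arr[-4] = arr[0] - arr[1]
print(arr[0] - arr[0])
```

0

pop() removes 0 → [4, 4, 9, 3]
arr[-3] = arr[0]-arr[0] = 4-4 = 0 → [4, 0, 9, 3]
append arr[3]+arr[-1] = 3+3 = 6 → [4, 0, 9, 3, 6]
arr[-2] = arr[-1]+arr[0] = 6+4 = 10 → [4, 0, 9, 10, 6]
arr[-2] = arr[3]-arr[3] = 10-10 = 0 → [4, 0, 9, 0, 6]
insert 7 at 1 → [4, 7, 0, 9, 0, 6]
arr[-4] = arr[0]-arr[1] = 4-7 = -3 → [4, 7, -3, 9, 0, 6]
arr[0]-arr[0] = 4-4 = 0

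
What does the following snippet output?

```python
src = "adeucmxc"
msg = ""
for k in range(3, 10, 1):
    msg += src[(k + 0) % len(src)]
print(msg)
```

ucmxcad

k=3: add src[3]='u' → 'u'
k=4: add src[4]='c' → 'uc'
k=5: add src[5]='m' → 'ucm'
k=6: add src[6]='x' → 'ucmx'
k=7: add src[7]='c' → 'ucmxc'
k=8: add src[0]='a' → 'ucmxca'
k=9: add src[1]='d' → 'ucmxcad'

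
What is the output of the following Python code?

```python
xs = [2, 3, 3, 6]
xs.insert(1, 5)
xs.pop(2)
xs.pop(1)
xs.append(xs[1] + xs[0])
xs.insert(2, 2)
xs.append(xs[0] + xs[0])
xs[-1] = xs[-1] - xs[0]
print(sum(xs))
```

20

insert 5 at 1 → [2, 5, 3, 3, 6]
pop(2) removes 3 → [2, 5, 3, 6]
pop(1) removes 5 → [2, 3, 6]
append xs[1]+xs[0] = 3+2 = 5 → [2, 3, 6, 5]
insert 2 at 2 → [2, 3, 2, 6, 5]
append xs[0]+xs[0] = 2+2 = 4 → [2, 3, 2, 6, 5, 4]
xs[-1] = xs[-1]-xs[0] = 4-2 = 2 → [2, 3, 2, 6, 5, 2]
sum = 20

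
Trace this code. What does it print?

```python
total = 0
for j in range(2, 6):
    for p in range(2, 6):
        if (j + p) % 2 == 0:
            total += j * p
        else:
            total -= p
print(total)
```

j=2,p=2: even sum, total = 0+4 = 4
j=2,p=3: odd sum, total = 4-3 = 1
j=2,p=4: even sum, total = 1+8 = 9
j=2,p=5: odd sum, total = 9-5 = 4
j=3,p=2: odd sum, total = 4-2 = 2
j=3,p=3: even sum, total = 2+9 = 11
j=3,p=4: odd sum, total = 11-4 = 7
j=3,p=5: even sum, total = 7+15 = 22
j=4,p=2: even sum, total = 22+8 = 30
j=4,p=3: odd sum, total = 30-3 = 27
j=4,p=4: even sum, total = 27+16 = 43
j=4,p=5: odd sum, total = 43-5 = 38
j=5,p=2: odd sum, total = 38-2 = 36
j=5,p=3: even sum, total = 36+15 = 51
j=5,p=4: odd sum, total = 51-4 = 47
j=5,p=5: even sum, total = 47+25 = 72

72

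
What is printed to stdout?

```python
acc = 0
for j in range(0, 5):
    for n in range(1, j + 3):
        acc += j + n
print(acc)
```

105

j=0,n=1: acc = 0+1 = 1
j=0,n=2: acc = 1+2 = 3
j=1,n=1: acc = 3+2 = 5
j=1,n=2: acc = 5+3 = 8
j=1,n=3: acc = 8+4 = 12
j=2,n=1: acc = 12+3 = 15
j=2,n=2: acc = 15+4 = 19
j=2,n=3: acc = 19+5 = 24
j=2,n=4: acc = 24+6 = 30
j=3,n=1: acc = 30+4 = 34
j=3,n=2: acc = 34+5 = 39
j=3,n=3: acc = 39+6 = 45
j=3,n=4: acc = 45+7 = 52
j=3,n=5: acc = 52+8 = 60
j=4,n=1: acc = 60+5 = 65
j=4,n=2: acc = 65+6 = 71
j=4,n=3: acc = 71+7 = 78
j=4,n=4: acc = 78+8 = 86
j=4,n=5: acc = 86+9 = 95
j=4,n=6: acc = 95+10 = 105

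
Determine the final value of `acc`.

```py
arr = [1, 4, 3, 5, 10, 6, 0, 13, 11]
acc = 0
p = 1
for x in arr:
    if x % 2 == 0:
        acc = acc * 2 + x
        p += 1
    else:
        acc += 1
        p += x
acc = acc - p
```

x=1: not even, acc = 0+1 = 1; p=2
x=4: even, acc = 1*2+4 = 6; p=3
x=3: not even, acc = 6+1 = 7; p=6
x=5: not even, acc = 7+1 = 8; p=11
x=10: even, acc = 8*2+10 = 26; p=12
x=6: even, acc = 26*2+6 = 58; p=13
x=0: even, acc = 58*2+0 = 116; p=14
x=13: not even, acc = 116+1 = 117; p=27
x=11: not even, acc = 117+1 = 118; p=38
acc-p = 118-38 = 80

80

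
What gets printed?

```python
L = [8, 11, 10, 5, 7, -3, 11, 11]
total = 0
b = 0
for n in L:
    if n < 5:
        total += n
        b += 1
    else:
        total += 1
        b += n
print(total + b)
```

n=8: not <5, total = 0+1 = 1; b=8
n=11: not <5, total = 1+1 = 2; b=19
n=10: not <5, total = 2+1 = 3; b=29
n=5: not <5, total = 3+1 = 4; b=34
n=7: not <5, total = 4+1 = 5; b=41
n=-3: <5, total = 5+(-3) = 2; b=42
n=11: not <5, total = 2+1 = 3; b=53
n=11: not <5, total = 3+1 = 4; b=64
total+b = 4+64 = 68

68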